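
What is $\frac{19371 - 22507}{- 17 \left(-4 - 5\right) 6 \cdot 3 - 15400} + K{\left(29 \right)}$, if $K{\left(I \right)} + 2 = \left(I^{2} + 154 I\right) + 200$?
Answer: $\frac{34809683}{6323} \approx 5505.3$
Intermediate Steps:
$K{\left(I \right)} = 198 + I^{2} + 154 I$ ($K{\left(I \right)} = -2 + \left(\left(I^{2} + 154 I\right) + 200\right) = -2 + \left(200 + I^{2} + 154 I\right) = 198 + I^{2} + 154 I$)
$\frac{19371 - 22507}{- 17 \left(-4 - 5\right) 6 \cdot 3 - 15400} + K{\left(29 \right)} = \frac{19371 - 22507}{- 17 \left(-4 - 5\right) 6 \cdot 3 - 15400} + \left(198 + 29^{2} + 154 \cdot 29\right) = - \frac{3136}{- 17 \left(\left(-9\right) 6\right) 3 - 15400} + \left(198 + 841 + 4466\right) = - \frac{3136}{\left(-17\right) \left(-54\right) 3 - 15400} + 5505 = - \frac{3136}{918 \cdot 3 - 15400} + 5505 = - \frac{3136}{2754 - 15400} + 5505 = - \frac{3136}{-12646} + 5505 = \left(-3136\right) \left(- \frac{1}{12646}\right) + 5505 = \frac{1568}{6323} + 5505 = \frac{34809683}{6323}$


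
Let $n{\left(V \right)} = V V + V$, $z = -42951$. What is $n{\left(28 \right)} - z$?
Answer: $43763$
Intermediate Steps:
$n{\left(V \right)} = V + V^{2}$ ($n{\left(V \right)} = V^{2} + V = V + V^{2}$)
$n{\left(28 \right)} - z = 28 \left(1 + 28\right) - -42951 = 28 \cdot 29 + 42951 = 812 + 42951 = 43763$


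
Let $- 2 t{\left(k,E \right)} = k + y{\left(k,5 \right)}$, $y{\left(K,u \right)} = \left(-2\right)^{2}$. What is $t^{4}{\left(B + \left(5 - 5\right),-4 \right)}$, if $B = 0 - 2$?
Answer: $1$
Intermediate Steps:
$y{\left(K,u \right)} = 4$
$B = -2$ ($B = 0 - 2 = -2$)
$t{\left(k,E \right)} = -2 - \frac{k}{2}$ ($t{\left(k,E \right)} = - \frac{k + 4}{2} = - \frac{4 + k}{2} = -2 - \frac{k}{2}$)
$t^{4}{\left(B + \left(5 - 5\right),-4 \right)} = \left(-2 - \frac{-2 + \left(5 - 5\right)}{2}\right)^{4} = \left(-2 - \frac{-2 + 0}{2}\right)^{4} = \left(-2 - -1\right)^{4} = \left(-2 + 1\right)^{4} = \left(-1\right)^{4} = 1$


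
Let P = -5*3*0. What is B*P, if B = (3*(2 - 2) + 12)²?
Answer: 0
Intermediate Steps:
P = 0 (P = -15*0 = 0)
B = 144 (B = (3*0 + 12)² = (0 + 12)² = 12² = 144)
B*P = 144*0 = 0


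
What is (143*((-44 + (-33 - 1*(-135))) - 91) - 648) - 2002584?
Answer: -2007951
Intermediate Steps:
(143*((-44 + (-33 - 1*(-135))) - 91) - 648) - 2002584 = (143*((-44 + (-33 + 135)) - 91) - 648) - 2002584 = (143*((-44 + 102) - 91) - 648) - 2002584 = (143*(58 - 91) - 648) - 2002584 = (143*(-33) - 648) - 2002584 = (-4719 - 648) - 2002584 = -5367 - 2002584 = -2007951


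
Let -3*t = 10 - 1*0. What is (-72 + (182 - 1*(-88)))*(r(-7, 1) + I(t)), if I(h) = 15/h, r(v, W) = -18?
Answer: -4455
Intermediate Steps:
t = -10/3 (t = -(10 - 1*0)/3 = -(10 + 0)/3 = -1/3*10 = -10/3 ≈ -3.3333)
(-72 + (182 - 1*(-88)))*(r(-7, 1) + I(t)) = (-72 + (182 - 1*(-88)))*(-18 + 15/(-10/3)) = (-72 + (182 + 88))*(-18 + 15*(-3/10)) = (-72 + 270)*(-18 - 9/2) = 198*(-45/2) = -4455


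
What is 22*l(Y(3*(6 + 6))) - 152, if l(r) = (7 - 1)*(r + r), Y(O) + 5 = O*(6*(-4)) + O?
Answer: -220064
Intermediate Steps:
Y(O) = -5 - 23*O (Y(O) = -5 + (O*(6*(-4)) + O) = -5 + (O*(-24) + O) = -5 + (-24*O + O) = -5 - 23*O)
l(r) = 12*r (l(r) = 6*(2*r) = 12*r)
22*l(Y(3*(6 + 6))) - 152 = 22*(12*(-5 - 69*(6 + 6))) - 152 = 22*(12*(-5 - 69*12)) - 152 = 22*(12*(-5 - 23*36)) - 152 = 22*(12*(-5 - 828)) - 152 = 22*(12*(-833)) - 152 = 22*(-9996) - 152 = -219912 - 152 = -220064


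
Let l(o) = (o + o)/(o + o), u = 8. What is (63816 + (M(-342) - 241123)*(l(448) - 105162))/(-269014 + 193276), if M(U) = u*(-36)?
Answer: -25387085987/75738 ≈ -3.3520e+5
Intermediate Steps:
l(o) = 1 (l(o) = (2*o)/((2*o)) = (2*o)*(1/(2*o)) = 1)
M(U) = -288 (M(U) = 8*(-36) = -288)
(63816 + (M(-342) - 241123)*(l(448) - 105162))/(-269014 + 193276) = (63816 + (-288 - 241123)*(1 - 105162))/(-269014 + 193276) = (63816 - 241411*(-105161))/(-75738) = (63816 + 25387022171)*(-1/75738) = 25387085987*(-1/75738) = -25387085987/75738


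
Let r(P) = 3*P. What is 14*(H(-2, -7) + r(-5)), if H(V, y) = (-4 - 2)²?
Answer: 294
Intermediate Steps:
H(V, y) = 36 (H(V, y) = (-6)² = 36)
14*(H(-2, -7) + r(-5)) = 14*(36 + 3*(-5)) = 14*(36 - 15) = 14*21 = 294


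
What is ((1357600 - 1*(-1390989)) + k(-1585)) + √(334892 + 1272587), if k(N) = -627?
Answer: 2747962 + √1607479 ≈ 2.7492e+6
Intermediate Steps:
((1357600 - 1*(-1390989)) + k(-1585)) + √(334892 + 1272587) = ((1357600 - 1*(-1390989)) - 627) + √(334892 + 1272587) = ((1357600 + 1390989) - 627) + √1607479 = (2748589 - 627) + √1607479 = 2747962 + √1607479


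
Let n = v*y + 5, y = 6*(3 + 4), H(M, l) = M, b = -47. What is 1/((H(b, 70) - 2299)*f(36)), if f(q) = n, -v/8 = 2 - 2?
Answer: -1/11730 ≈ -8.5252e-5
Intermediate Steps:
v = 0 (v = -8*(2 - 2) = -8*0 = 0)
y = 42 (y = 6*7 = 42)
n = 5 (n = 0*42 + 5 = 0 + 5 = 5)
f(q) = 5
1/((H(b, 70) - 2299)*f(36)) = 1/(-47 - 2299*5) = (1/5)/(-2346) = -1/2346*1/5 = -1/11730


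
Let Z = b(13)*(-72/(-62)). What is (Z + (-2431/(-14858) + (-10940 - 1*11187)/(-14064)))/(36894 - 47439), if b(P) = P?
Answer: -3207240349/2009086209360 ≈ -0.0015964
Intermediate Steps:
Z = 468/31 (Z = 13*(-72/(-62)) = 13*(-72*(-1/62)) = 13*(36/31) = 468/31 ≈ 15.097)
(Z + (-2431/(-14858) + (-10940 - 1*11187)/(-14064)))/(36894 - 47439) = (468/31 + (-2431/(-14858) + (-10940 - 1*11187)/(-14064)))/(36894 - 47439) = (468/31 + (-2431*(-1/14858) + (-10940 - 11187)*(-1/14064)))/(-10545) = (468/31 + (143/874 - 22127*(-1/14064)))*(-1/10545) = (468/31 + (143/874 + 22127/14064))*(-1/10545) = (468/31 + 10675075/6145968)*(-1/10545) = (3207240349/190525008)*(-1/10545) = -3207240349/2009086209360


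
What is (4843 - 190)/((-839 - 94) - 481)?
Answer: -4653/1414 ≈ -3.2907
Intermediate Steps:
(4843 - 190)/((-839 - 94) - 481) = 4653/(-933 - 481) = 4653/(-1414) = 4653*(-1/1414) = -4653/1414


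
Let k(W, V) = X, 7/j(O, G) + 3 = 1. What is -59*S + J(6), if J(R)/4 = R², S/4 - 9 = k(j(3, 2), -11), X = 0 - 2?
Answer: -1508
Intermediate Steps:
j(O, G) = -7/2 (j(O, G) = 7/(-3 + 1) = 7/(-2) = 7*(-½) = -7/2)
X = -2
k(W, V) = -2
S = 28 (S = 36 + 4*(-2) = 36 - 8 = 28)
J(R) = 4*R²
-59*S + J(6) = -59*28 + 4*6² = -1652 + 4*36 = -1652 + 144 = -1508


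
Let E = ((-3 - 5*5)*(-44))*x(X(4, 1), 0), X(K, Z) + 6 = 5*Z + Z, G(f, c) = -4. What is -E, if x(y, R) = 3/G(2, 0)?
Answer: 924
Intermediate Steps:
X(K, Z) = -6 + 6*Z (X(K, Z) = -6 + (5*Z + Z) = -6 + 6*Z)
x(y, R) = -¾ (x(y, R) = 3/(-4) = 3*(-¼) = -¾)
E = -924 (E = ((-3 - 5*5)*(-44))*(-¾) = ((-3 - 25)*(-44))*(-¾) = -28*(-44)*(-¾) = 1232*(-¾) = -924)
-E = -1*(-924) = 924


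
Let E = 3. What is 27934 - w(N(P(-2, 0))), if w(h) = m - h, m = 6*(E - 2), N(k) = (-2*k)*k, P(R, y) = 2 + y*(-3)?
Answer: 27920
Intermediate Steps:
P(R, y) = 2 - 3*y
N(k) = -2*k²
m = 6 (m = 6*(3 - 2) = 6*1 = 6)
w(h) = 6 - h
27934 - w(N(P(-2, 0))) = 27934 - (6 - (-2)*(2 - 3*0)²) = 27934 - (6 - (-2)*(2 + 0)²) = 27934 - (6 - (-2)*2²) = 27934 - (6 - (-2)*4) = 27934 - (6 - 1*(-8)) = 27934 - (6 + 8) = 27934 - 1*14 = 27934 - 14 = 27920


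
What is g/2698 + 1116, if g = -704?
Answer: 1505132/1349 ≈ 1115.7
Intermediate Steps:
g/2698 + 1116 = -704/2698 + 1116 = -704*1/2698 + 1116 = -352/1349 + 1116 = 1505132/1349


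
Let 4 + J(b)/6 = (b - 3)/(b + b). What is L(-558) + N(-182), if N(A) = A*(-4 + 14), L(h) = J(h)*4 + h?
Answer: -76320/31 ≈ -2461.9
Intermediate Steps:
J(b) = -24 + 3*(-3 + b)/b (J(b) = -24 + 6*((b - 3)/(b + b)) = -24 + 6*((-3 + b)/((2*b))) = -24 + 6*((-3 + b)*(1/(2*b))) = -24 + 6*((-3 + b)/(2*b)) = -24 + 3*(-3 + b)/b)
L(h) = -84 + h - 36/h (L(h) = (-21 - 9/h)*4 + h = (-84 - 36/h) + h = -84 + h - 36/h)
N(A) = 10*A (N(A) = A*10 = 10*A)
L(-558) + N(-182) = (-84 - 558 - 36/(-558)) + 10*(-182) = (-84 - 558 - 36*(-1/558)) - 1820 = (-84 - 558 + 2/31) - 1820 = -19900/31 - 1820 = -76320/31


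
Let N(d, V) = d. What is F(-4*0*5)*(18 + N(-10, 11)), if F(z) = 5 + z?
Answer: 40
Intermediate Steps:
F(-4*0*5)*(18 + N(-10, 11)) = (5 - 4*0*5)*(18 - 10) = (5 + 0*5)*8 = (5 + 0)*8 = 5*8 = 40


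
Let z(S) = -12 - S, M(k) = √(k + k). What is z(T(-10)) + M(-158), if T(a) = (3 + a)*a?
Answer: -82 + 2*I*√79 ≈ -82.0 + 17.776*I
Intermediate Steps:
T(a) = a*(3 + a)
M(k) = √2*√k (M(k) = √(2*k) = √2*√k)
z(T(-10)) + M(-158) = (-12 - (-10)*(3 - 10)) + √2*√(-158) = (-12 - (-10)*(-7)) + √2*(I*√158) = (-12 - 1*70) + 2*I*√79 = (-12 - 70) + 2*I*√79 = -82 + 2*I*√79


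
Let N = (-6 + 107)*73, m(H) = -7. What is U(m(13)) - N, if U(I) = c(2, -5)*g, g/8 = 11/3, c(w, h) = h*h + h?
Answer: -20359/3 ≈ -6786.3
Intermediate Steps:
c(w, h) = h + h² (c(w, h) = h² + h = h + h²)
g = 88/3 (g = 8*(11/3) = 88/3 ≈ 29.333)
N = 7373 (N = 101*73 = 7373)
U(I) = 1760/3 (U(I) = -5*(1 - 5)*(88/3) = -5*(-4)*(88/3) = 20*(88/3) = 1760/3)
U(m(13)) - N = 1760/3 - 1*7373 = 1760/3 - 7373 = -20359/3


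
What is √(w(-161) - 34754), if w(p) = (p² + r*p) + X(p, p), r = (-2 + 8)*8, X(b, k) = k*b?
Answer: 12*√65 ≈ 96.747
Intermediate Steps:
X(b, k) = b*k
r = 48 (r = 6*8 = 48)
w(p) = 2*p² + 48*p (w(p) = (p² + 48*p) + p*p = (p² + 48*p) + p² = 2*p² + 48*p)
√(w(-161) - 34754) = √(2*(-161)*(24 - 161) - 34754) = √(2*(-161)*(-137) - 34754) = √(44114 - 34754) = √9360 = 12*√65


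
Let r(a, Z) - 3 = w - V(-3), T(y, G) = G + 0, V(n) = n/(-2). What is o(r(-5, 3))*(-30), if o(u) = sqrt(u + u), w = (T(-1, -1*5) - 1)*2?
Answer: -30*I*sqrt(21) ≈ -137.48*I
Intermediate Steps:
V(n) = -n/2 (V(n) = n*(-1/2) = -n/2)
T(y, G) = G
w = -12 (w = (-1*5 - 1)*2 = (-5 - 1)*2 = -6*2 = -12)
r(a, Z) = -21/2 (r(a, Z) = 3 + (-12 - (-1)*(-3)/2) = 3 + (-12 - 1*3/2) = 3 + (-12 - 3/2) = 3 - 27/2 = -21/2)
o(u) = sqrt(2)*sqrt(u) (o(u) = sqrt(2*u) = sqrt(2)*sqrt(u))
o(r(-5, 3))*(-30) = (sqrt(2)*sqrt(-21/2))*(-30) = (sqrt(2)*(I*sqrt(42)/2))*(-30) = (I*sqrt(21))*(-30) = -30*I*sqrt(21)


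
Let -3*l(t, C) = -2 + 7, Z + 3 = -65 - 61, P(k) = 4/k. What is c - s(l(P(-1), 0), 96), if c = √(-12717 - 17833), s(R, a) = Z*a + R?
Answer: 37157/3 + 5*I*√1222 ≈ 12386.0 + 174.79*I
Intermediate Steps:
Z = -129 (Z = -3 + (-65 - 61) = -3 - 126 = -129)
l(t, C) = -5/3 (l(t, C) = -(-2 + 7)/3 = -⅓*5 = -5/3)
s(R, a) = R - 129*a (s(R, a) = -129*a + R = R - 129*a)
c = 5*I*√1222 (c = √(-30550) = 5*I*√1222 ≈ 174.79*I)
c - s(l(P(-1), 0), 96) = 5*I*√1222 - (-5/3 - 129*96) = 5*I*√1222 - (-5/3 - 12384) = 5*I*√1222 - 1*(-37157/3) = 5*I*√1222 + 37157/3 = 37157/3 + 5*I*√1222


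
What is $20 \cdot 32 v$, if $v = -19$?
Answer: $-12160$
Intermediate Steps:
$20 \cdot 32 v = 20 \cdot 32 \left(-19\right) = 640 \left(-19\right) = -12160$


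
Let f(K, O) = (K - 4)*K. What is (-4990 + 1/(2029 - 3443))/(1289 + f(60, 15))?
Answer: -7055861/6573686 ≈ -1.0733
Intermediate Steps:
f(K, O) = K*(-4 + K) (f(K, O) = (-4 + K)*K = K*(-4 + K))
(-4990 + 1/(2029 - 3443))/(1289 + f(60, 15)) = (-4990 + 1/(2029 - 3443))/(1289 + 60*(-4 + 60)) = (-4990 + 1/(-1414))/(1289 + 60*56) = (-4990 - 1/1414)/(1289 + 3360) = -7055861/1414/4649 = -7055861/1414*1/4649 = -7055861/6573686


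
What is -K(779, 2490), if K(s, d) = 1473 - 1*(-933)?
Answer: -2406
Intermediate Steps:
K(s, d) = 2406 (K(s, d) = 1473 + 933 = 2406)
-K(779, 2490) = -1*2406 = -2406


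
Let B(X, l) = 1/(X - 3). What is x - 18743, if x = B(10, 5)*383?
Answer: -130818/7 ≈ -18688.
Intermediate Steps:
B(X, l) = 1/(-3 + X)
x = 383/7 (x = 383/(-3 + 10) = 383/7 ≈ 54.714)
x - 18743 = 383/7 - 18743 = -130818/7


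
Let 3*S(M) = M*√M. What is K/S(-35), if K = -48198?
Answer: -144594*I*√35/1225 ≈ -698.31*I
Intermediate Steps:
S(M) = M^(3/2)/3 (S(M) = (M*√M)/3 = M^(3/2)/3)
K/S(-35) = -48198*3*I*√35/1225 = -144594*I*√35/1225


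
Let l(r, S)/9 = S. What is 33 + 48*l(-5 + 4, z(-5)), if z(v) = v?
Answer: -2127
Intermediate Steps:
l(r, S) = 9*S
33 + 48*l(-5 + 4, z(-5)) = 33 + 48*(9*(-5)) = 33 + 48*(-45) = 33 - 2160 = -2127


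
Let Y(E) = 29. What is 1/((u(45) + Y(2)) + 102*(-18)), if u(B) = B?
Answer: -1/1762 ≈ -0.00056754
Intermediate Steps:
1/((u(45) + Y(2)) + 102*(-18)) = 1/((45 + 29) + 102*(-18)) = 1/(74 - 1836) = 1/(-1762) = -1/1762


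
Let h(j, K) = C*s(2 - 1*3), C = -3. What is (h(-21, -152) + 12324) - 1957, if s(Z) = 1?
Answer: 10364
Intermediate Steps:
h(j, K) = -3 (h(j, K) = -3*1 = -3)
(h(-21, -152) + 12324) - 1957 = (-3 + 12324) - 1957 = 12321 - 1957 = 10364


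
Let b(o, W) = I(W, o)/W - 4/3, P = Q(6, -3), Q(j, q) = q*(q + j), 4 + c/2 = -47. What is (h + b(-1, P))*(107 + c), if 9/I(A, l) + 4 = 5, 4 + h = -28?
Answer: -515/3 ≈ -171.67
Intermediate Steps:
h = -32 (h = -4 - 28 = -32)
I(A, l) = 9 (I(A, l) = 9/(-4 + 5) = 9/1 = 9*1 = 9)
c = -102 (c = -8 + 2*(-47) = -8 - 94 = -102)
Q(j, q) = q*(j + q)
P = -9 (P = -3*(6 - 3) = -3*3 = -9)
b(o, W) = -4/3 + 9/W (b(o, W) = 9/W - 4/3 = -4/3 + 9/W)
(h + b(-1, P))*(107 + c) = (-32 + (-4/3 + 9/(-9)))*(107 - 102) = (-32 + (-4/3 + 9*(-⅑)))*5 = (-32 + (-4/3 - 1))*5 = (-32 - 7/3)*5 = -103/3*5 = -515/3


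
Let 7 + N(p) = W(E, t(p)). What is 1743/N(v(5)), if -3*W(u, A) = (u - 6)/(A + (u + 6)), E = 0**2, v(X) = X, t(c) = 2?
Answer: -2324/9 ≈ -258.22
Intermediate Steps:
E = 0
W(u, A) = -(-6 + u)/(3*(6 + A + u)) (W(u, A) = -(u - 6)/(3*(A + (u + 6))) = -(-6 + u)/(3*(A + (6 + u))) = -(-6 + u)/(3*(6 + A + u)))
N(p) = -27/4 (N(p) = -7 + (2 - 1/3*0)/(6 + 2 + 0) = -7 + (2 + 0)/8 = -7 + (1/8)*2 = -7 + 1/4 = -27/4)
1743/N(v(5)) = 1743/(-27/4) = 1743*(-4/27) = -2324/9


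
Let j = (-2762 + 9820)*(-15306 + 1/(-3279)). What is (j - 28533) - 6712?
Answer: -354345119105/3279 ≈ -1.0807e+8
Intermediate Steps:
j = -354229550750/3279 (j = 7058*(-15306 - 1/3279) = 7058*(-50188375/3279) = -354229550750/3279 ≈ -1.0803e+8)
(j - 28533) - 6712 = (-354229550750/3279 - 28533) - 6712 = -354323110457/3279 - 6712 = -354345119105/3279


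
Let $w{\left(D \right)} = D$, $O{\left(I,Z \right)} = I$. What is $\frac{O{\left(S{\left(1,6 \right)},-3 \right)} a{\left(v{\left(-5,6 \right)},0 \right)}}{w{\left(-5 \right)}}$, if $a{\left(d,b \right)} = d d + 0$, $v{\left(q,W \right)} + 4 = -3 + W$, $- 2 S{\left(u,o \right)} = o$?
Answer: $\frac{3}{5} \approx 0.6$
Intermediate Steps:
$S{\left(u,o \right)} = - \frac{o}{2}$
$v{\left(q,W \right)} = -7 + W$ ($v{\left(q,W \right)} = -4 + \left(-3 + W\right) = -7 + W$)
$a{\left(d,b \right)} = d^{2}$ ($a{\left(d,b \right)} = d^{2} + 0 = d^{2}$)
$\frac{O{\left(S{\left(1,6 \right)},-3 \right)} a{\left(v{\left(-5,6 \right)},0 \right)}}{w{\left(-5 \right)}} = \frac{\left(- \frac{1}{2}\right) 6 \left(-7 + 6\right)^{2}}{-5} = - 3 \left(-1\right)^{2} \left(- \frac{1}{5}\right) = \left(-3\right) 1 \left(- \frac{1}{5}\right) = \left(-3\right) \left(- \frac{1}{5}\right) = \frac{3}{5}$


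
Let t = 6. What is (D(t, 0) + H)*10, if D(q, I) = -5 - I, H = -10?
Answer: -150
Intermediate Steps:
(D(t, 0) + H)*10 = ((-5 - 1*0) - 10)*10 = ((-5 + 0) - 10)*10 = (-5 - 10)*10 = -15*10 = -150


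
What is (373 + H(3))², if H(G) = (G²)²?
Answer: 206116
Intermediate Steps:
H(G) = G⁴
(373 + H(3))² = (373 + 3⁴)² = (373 + 81)² = 454² = 206116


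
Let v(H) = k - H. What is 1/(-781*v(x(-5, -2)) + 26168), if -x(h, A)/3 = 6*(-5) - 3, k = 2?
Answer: 1/101925 ≈ 9.8111e-6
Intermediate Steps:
x(h, A) = 99 (x(h, A) = -3*(6*(-5) - 3) = -3*(-30 - 3) = -3*(-33) = 99)
v(H) = 2 - H
1/(-781*v(x(-5, -2)) + 26168) = 1/(-781*(2 - 1*99) + 26168) = 1/(-781*(2 - 99) + 26168) = 1/(-781*(-97) + 26168) = 1/(75757 + 26168) = 1/101925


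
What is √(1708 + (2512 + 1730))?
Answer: 5*√238 ≈ 77.136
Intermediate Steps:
√(1708 + (2512 + 1730)) = √(1708 + 4242) = √5950 = 5*√238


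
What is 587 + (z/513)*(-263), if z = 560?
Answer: 153851/513 ≈ 299.90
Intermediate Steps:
587 + (z/513)*(-263) = 587 + (560/513)*(-263) = 587 - 147280/513 = 153851/513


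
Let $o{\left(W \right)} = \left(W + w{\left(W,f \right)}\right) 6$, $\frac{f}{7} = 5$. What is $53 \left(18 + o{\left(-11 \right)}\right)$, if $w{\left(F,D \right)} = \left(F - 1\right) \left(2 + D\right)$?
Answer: $-143736$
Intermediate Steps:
$f = 35$ ($f = 7 \cdot 5 = 35$)
$w{\left(F,D \right)} = \left(-1 + F\right) \left(2 + D\right)$
$o{\left(W \right)} = -222 + 228 W$ ($o{\left(W \right)} = \left(W + \left(-2 - 35 + 2 W + 35 W\right)\right) 6 = \left(W + \left(-37 + 37 W\right)\right) 6 = \left(-37 + 38 W\right) 6 = -222 + 228 W$)
$53 \left(18 + o{\left(-11 \right)}\right) = 53 \left(18 + \left(-222 + 228 \left(-11\right)\right)\right) = 53 \left(18 - 2730\right) = 53 \left(-2712\right) = -143736$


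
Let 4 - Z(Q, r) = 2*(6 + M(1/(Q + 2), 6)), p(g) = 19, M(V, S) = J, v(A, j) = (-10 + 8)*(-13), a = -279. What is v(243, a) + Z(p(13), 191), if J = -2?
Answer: 22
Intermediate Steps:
v(A, j) = 26 (v(A, j) = -2*(-13) = 26)
M(V, S) = -2
Z(Q, r) = -4 (Z(Q, r) = 4 - 2*(6 - 2) = 4 - 2*4 = 4 - 1*8 = 4 - 8 = -4)
v(243, a) + Z(p(13), 191) = 26 - 4 = 22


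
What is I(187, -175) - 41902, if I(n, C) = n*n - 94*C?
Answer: 9517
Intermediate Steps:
I(n, C) = n**2 - 94*C
I(187, -175) - 41902 = (187**2 - 94*(-175)) - 41902 = (34969 + 16450) - 41902 = 51419 - 41902 = 9517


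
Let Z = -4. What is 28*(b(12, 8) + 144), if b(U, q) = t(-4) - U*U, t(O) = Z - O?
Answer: 0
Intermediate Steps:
t(O) = -4 - O
b(U, q) = -U**2 (b(U, q) = (-4 - 1*(-4)) - U*U = (-4 + 4) - U**2 = 0 - U**2 = -U**2)
28*(b(12, 8) + 144) = 28*(-1*12**2 + 144) = 28*(-1*144 + 144) = 28*(-144 + 144) = 28*0 = 0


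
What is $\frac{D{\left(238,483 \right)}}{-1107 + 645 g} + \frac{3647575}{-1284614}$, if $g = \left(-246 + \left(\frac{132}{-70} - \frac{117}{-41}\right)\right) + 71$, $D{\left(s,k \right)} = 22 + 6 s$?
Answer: $- \frac{119203531457575}{41793186114942} \approx -2.8522$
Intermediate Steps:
$g = - \frac{249736}{1435}$ ($g = \left(-246 + \left(132 \left(- \frac{1}{70}\right) - - \frac{117}{41}\right)\right) + 71 = \left(-246 + \left(- \frac{66}{35} + \frac{117}{41}\right)\right) + 71 = \left(-246 + \frac{1389}{1435}\right) + 71 = - \frac{351621}{1435} + 71 = - \frac{249736}{1435} \approx -174.03$)
$\frac{D{\left(238,483 \right)}}{-1107 + 645 g} + \frac{3647575}{-1284614} = \frac{22 + 6 \cdot 238}{-1107 + 645 \left(- \frac{249736}{1435}\right)} + \frac{3647575}{-1284614} = \frac{22 + 1428}{-1107 - \frac{32215944}{287}} + 3647575 \left(- \frac{1}{1284614}\right) = \frac{1450}{- \frac{32533653}{287}} - \frac{3647575}{1284614} = 1450 \left(- \frac{287}{32533653}\right) - \frac{3647575}{1284614} = - \frac{416150}{32533653} - \frac{3647575}{1284614} = - \frac{119203531457575}{41793186114942}$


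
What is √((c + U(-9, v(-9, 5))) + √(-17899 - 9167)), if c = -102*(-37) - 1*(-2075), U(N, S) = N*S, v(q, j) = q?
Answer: √(5930 + I*√27066) ≈ 77.014 + 1.068*I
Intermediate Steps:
c = 5849 (c = 3774 + 2075 = 5849)
√((c + U(-9, v(-9, 5))) + √(-17899 - 9167)) = √((5849 - 9*(-9)) + √(-17899 - 9167)) = √((5849 + 81) + √(-27066)) = √(5930 + I*√27066)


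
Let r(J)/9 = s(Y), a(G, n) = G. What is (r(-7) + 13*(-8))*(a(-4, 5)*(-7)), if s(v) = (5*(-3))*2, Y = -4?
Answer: -10472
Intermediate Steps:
s(v) = -30 (s(v) = -15*2 = -30)
r(J) = -270 (r(J) = 9*(-30) = -270)
(r(-7) + 13*(-8))*(a(-4, 5)*(-7)) = (-270 + 13*(-8))*(-4*(-7)) = (-270 - 104)*28 = -374*28 = -10472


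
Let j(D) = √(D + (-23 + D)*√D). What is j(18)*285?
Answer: 285*√(18 - 15*√2) ≈ 510.87*I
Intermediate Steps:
j(D) = √(D + √D*(-23 + D))
j(18)*285 = √(18 + 18^(3/2) - 69*√2)*285 = √(18 + 54*√2 - 69*√2)*285 = √(18 - 15*√2)*285 = 285*√(18 - 15*√2)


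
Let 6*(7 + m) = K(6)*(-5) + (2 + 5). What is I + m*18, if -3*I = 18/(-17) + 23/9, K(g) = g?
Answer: -89734/459 ≈ -195.50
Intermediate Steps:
I = -229/459 (I = -(18/(-17) + 23/9)/3 = -(18*(-1/17) + 23*(⅑))/3 = -(-18/17 + 23/9)/3 = -⅓*229/153 = -229/459 ≈ -0.49891)
m = -65/6 (m = -7 + (6*(-5) + (2 + 5))/6 = -7 + (-30 + 7)/6 = -7 + (⅙)*(-23) = -7 - 23/6 = -65/6 ≈ -10.833)
I + m*18 = -229/459 - 65/6*18 = -229/459 - 195 = -89734/459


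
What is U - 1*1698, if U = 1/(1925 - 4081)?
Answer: -3660889/2156 ≈ -1698.0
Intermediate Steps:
U = -1/2156 (U = 1/(-2156) = -1/2156 ≈ -0.00046382)
U - 1*1698 = -1/2156 - 1*1698 = -1/2156 - 1698 = -3660889/2156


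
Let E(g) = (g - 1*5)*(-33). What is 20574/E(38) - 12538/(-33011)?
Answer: -6722368/363121 ≈ -18.513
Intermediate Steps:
E(g) = 165 - 33*g (E(g) = (g - 5)*(-33) = (-5 + g)*(-33) = 165 - 33*g)
20574/E(38) - 12538/(-33011) = 20574/(165 - 33*38) - 12538/(-33011) = 20574/(165 - 1254) - 12538*(-1/33011) = 20574/(-1089) + 12538/33011 = 20574*(-1/1089) + 12538/33011 = -2286/121 + 12538/33011 = -6722368/363121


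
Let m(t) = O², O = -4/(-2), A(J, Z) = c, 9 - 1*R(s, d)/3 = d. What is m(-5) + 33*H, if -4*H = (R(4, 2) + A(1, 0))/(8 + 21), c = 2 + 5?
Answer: -115/29 ≈ -3.9655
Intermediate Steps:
R(s, d) = 27 - 3*d
c = 7
A(J, Z) = 7
O = 2 (O = -4*(-½) = 2)
m(t) = 4 (m(t) = 2² = 4)
H = -7/29 (H = -((27 - 3*2) + 7)/(4*(8 + 21)) = -((27 - 6) + 7)/(4*29) = -(21 + 7)/(4*29) = -7/29 ≈ -0.24138)
m(-5) + 33*H = 4 + 33*(-7/29) = 4 - 231/29 = -115/29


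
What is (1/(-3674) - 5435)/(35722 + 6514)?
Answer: -19968191/155175064 ≈ -0.12868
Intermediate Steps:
(1/(-3674) - 5435)/(35722 + 6514) = (-1/3674 - 5435)/42236 = -19968191/3674*1/42236 = -19968191/155175064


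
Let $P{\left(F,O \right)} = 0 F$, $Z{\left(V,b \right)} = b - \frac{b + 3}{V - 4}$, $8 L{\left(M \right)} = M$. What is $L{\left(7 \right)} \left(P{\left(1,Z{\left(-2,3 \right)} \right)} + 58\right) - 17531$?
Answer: $- \frac{69921}{4} \approx -17480.0$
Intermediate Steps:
$L{\left(M \right)} = \frac{M}{8}$
$Z{\left(V,b \right)} = b - \frac{3 + b}{-4 + V}$
$P{\left(F,O \right)} = 0$
$L{\left(7 \right)} \left(P{\left(1,Z{\left(-2,3 \right)} \right)} + 58\right) - 17531 = \frac{1}{8} \cdot 7 \left(0 + 58\right) - 17531 = \frac{7}{8} \cdot 58 - 17531 = \frac{203}{4} - 17531 = - \frac{69921}{4}$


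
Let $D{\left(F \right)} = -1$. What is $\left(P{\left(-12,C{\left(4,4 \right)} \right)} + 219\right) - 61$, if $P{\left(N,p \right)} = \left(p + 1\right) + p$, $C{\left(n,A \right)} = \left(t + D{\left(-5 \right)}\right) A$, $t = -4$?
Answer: $119$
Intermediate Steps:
$C{\left(n,A \right)} = - 5 A$ ($C{\left(n,A \right)} = \left(-4 - 1\right) A = - 5 A$)
$P{\left(N,p \right)} = 1 + 2 p$ ($P{\left(N,p \right)} = \left(1 + p\right) + p = 1 + 2 p$)
$\left(P{\left(-12,C{\left(4,4 \right)} \right)} + 219\right) - 61 = \left(\left(1 + 2 \left(\left(-5\right) 4\right)\right) + 219\right) - 61 = \left(\left(1 + 2 \left(-20\right)\right) + 219\right) - 61 = \left(\left(1 - 40\right) + 219\right) - 61 = \left(-39 + 219\right) - 61 = 180 - 61 = 119$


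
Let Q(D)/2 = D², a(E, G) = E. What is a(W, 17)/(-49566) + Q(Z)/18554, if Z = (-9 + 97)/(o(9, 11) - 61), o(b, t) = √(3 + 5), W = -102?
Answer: 2412790471757/1056550055604593 + 1889536*√2/127896145213 ≈ 0.0023045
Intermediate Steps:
o(b, t) = 2*√2 (o(b, t) = √8 = 2*√2)
Z = 88/(-61 + 2*√2) (Z = (-9 + 97)/(2*√2 - 61) = 88/(-61 + 2*√2) ≈ -1.5128)
Q(D) = 2*D²
a(W, 17)/(-49566) + Q(Z)/18554 = -102/(-49566) + (2*(-5368/3713 - 176*√2/3713)²)/18554 = -102*(-1/49566) + (2*(-5368/3713 - 176*√2/3713)²)*(1/18554) = 17/8261 + (-5368/3713 - 176*√2/3713)²/9277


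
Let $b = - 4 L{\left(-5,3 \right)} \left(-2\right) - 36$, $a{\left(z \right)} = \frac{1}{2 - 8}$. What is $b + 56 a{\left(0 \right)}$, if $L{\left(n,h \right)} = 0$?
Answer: $- \frac{136}{3} \approx -45.333$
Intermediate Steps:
$a{\left(z \right)} = - \frac{1}{6}$ ($a{\left(z \right)} = \frac{1}{-6} = - \frac{1}{6}$)
$b = -36$ ($b = \left(-4\right) 0 \left(-2\right) - 36 = 0 \left(-2\right) - 36 = 0 - 36 = -36$)
$b + 56 a{\left(0 \right)} = -36 + 56 \left(- \frac{1}{6}\right) = -36 - \frac{28}{3} = - \frac{136}{3}$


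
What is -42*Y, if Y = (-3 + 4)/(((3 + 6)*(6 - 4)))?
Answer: -7/3 ≈ -2.3333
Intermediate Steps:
Y = 1/18 (Y = 1/(9*2) = 1/18 ≈ 0.055556)
-42*Y = -42*1/18 = -7/3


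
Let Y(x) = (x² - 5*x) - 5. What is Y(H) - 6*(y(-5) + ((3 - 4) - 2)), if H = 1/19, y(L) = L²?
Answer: -49551/361 ≈ -137.26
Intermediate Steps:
H = 1/19 ≈ 0.052632
Y(x) = -5 + x² - 5*x
Y(H) - 6*(y(-5) + ((3 - 4) - 2)) = (-5 + (1/19)² - 5*1/19) - 6*((-5)² + ((3 - 4) - 2)) = (-5 + 1/361 - 5/19) - 6*(25 + (-1 - 2)) = -1899/361 - 6*(25 - 3) = -1899/361 - 6*22 = -1899/361 - 1*132 = -1899/361 - 132 = -49551/361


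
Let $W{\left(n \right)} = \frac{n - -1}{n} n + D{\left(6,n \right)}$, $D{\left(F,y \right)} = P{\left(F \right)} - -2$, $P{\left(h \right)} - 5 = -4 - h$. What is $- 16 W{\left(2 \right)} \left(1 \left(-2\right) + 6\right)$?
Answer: $0$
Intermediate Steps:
$P{\left(h \right)} = 1 - h$ ($P{\left(h \right)} = 5 - \left(4 + h\right) = 1 - h$)
$D{\left(F,y \right)} = 3 - F$ ($D{\left(F,y \right)} = \left(1 - F\right) - -2 = \left(1 - F\right) + 2 = 3 - F$)
$W{\left(n \right)} = -2 + n$ ($W{\left(n \right)} = \frac{n - -1}{n} n + \left(3 - 6\right) = \frac{n + 1}{n} n + \left(3 - 6\right) = \frac{1 + n}{n} n - 3 = \left(1 + n\right) - 3 = -2 + n$)
$- 16 W{\left(2 \right)} \left(1 \left(-2\right) + 6\right) = - 16 \left(-2 + 2\right) \left(1 \left(-2\right) + 6\right) = \left(-16\right) 0 \left(-2 + 6\right) = 0 \cdot 4 = 0$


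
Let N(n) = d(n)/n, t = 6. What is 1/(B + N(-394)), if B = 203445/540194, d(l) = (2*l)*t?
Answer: 540194/6685773 ≈ 0.080798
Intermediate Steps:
d(l) = 12*l (d(l) = (2*l)*6 = 12*l)
N(n) = 12 (N(n) = (12*n)/n = 12)
B = 203445/540194 (B = 203445*(1/540194) = 203445/540194 ≈ 0.37661)
1/(B + N(-394)) = 1/(203445/540194 + 12) = 1/(6685773/540194) = 540194/6685773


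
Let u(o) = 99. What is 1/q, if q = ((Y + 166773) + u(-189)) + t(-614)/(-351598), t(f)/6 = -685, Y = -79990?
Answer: 175799/15273770773 ≈ 1.1510e-5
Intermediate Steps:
t(f) = -4110 (t(f) = 6*(-685) = -4110)
q = 15273770773/175799 (q = ((-79990 + 166773) + 99) - 4110/(-351598) = (86783 + 99) - 4110*(-1/351598) = 86882 + 2055/175799 = 15273770773/175799 ≈ 86882.)
1/q = 1/(15273770773/175799) = 175799/15273770773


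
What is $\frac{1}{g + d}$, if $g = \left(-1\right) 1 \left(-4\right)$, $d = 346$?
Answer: $\frac{1}{350} \approx 0.0028571$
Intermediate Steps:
$g = 4$ ($g = \left(-1\right) \left(-4\right) = 4$)
$\frac{1}{g + d} = \frac{1}{4 + 346} = \frac{1}{350}$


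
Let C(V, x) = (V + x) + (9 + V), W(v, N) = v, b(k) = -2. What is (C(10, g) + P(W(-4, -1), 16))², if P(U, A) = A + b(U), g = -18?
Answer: 625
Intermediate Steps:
P(U, A) = -2 + A (P(U, A) = A - 2 = -2 + A)
C(V, x) = 9 + x + 2*V
(C(10, g) + P(W(-4, -1), 16))² = ((9 - 18 + 2*10) + (-2 + 16))² = ((9 - 18 + 20) + 14)² = (11 + 14)² = 25² = 625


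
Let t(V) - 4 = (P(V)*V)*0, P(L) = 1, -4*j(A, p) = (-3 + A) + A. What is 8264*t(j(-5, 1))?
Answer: 33056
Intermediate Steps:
j(A, p) = ¾ - A/2 (j(A, p) = -((-3 + A) + A)/4 = -(-3 + 2*A)/4 = ¾ - A/2)
t(V) = 4 (t(V) = 4 + (1*V)*0 = 4 + V*0 = 4 + 0 = 4)
8264*t(j(-5, 1)) = 8264*4 = 33056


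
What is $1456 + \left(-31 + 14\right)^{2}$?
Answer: $1745$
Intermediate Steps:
$1456 + \left(-31 + 14\right)^{2} = 1456 + \left(-17\right)^{2} = 1456 + 289 = 1745$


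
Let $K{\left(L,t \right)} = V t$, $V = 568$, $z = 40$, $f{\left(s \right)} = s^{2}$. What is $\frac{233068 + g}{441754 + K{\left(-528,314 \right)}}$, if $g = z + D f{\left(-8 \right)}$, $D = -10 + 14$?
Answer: $\frac{38894}{103351} \approx 0.37633$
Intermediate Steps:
$D = 4$
$K{\left(L,t \right)} = 568 t$
$g = 296$ ($g = 40 + 4 \left(-8\right)^{2} = 40 + 4 \cdot 64 = 40 + 256 = 296$)
$\frac{233068 + g}{441754 + K{\left(-528,314 \right)}} = \frac{233068 + 296}{441754 + 568 \cdot 314} = \frac{233364}{441754 + 178352} = \frac{233364}{620106} = 233364 \cdot \frac{1}{620106} = \frac{38894}{103351}$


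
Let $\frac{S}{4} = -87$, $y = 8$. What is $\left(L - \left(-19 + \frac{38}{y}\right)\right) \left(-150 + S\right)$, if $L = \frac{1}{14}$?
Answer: $- \frac{99849}{14} \approx -7132.1$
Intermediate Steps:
$L = \frac{1}{14} \approx 0.071429$
$S = -348$ ($S = 4 \left(-87\right) = -348$)
$\left(L - \left(-19 + \frac{38}{y}\right)\right) \left(-150 + S\right) = \left(\frac{1}{14} - \left(-19 + \frac{38}{8}\right)\right) \left(-150 - 348\right) = \left(\frac{1}{14} + \left(\left(-38\right) \frac{1}{8} + 19\right)\right) \left(-498\right) = \left(\frac{1}{14} + \left(- \frac{19}{4} + 19\right)\right) \left(-498\right) = \left(\frac{1}{14} + \frac{57}{4}\right) \left(-498\right) = \frac{401}{28} \left(-498\right) = - \frac{99849}{14}$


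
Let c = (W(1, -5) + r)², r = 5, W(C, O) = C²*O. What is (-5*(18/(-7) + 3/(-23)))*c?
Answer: 0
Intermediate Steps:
W(C, O) = O*C²
c = 0 (c = (-5*1² + 5)² = (-5*1 + 5)² = (-5 + 5)² = 0² = 0)
(-5*(18/(-7) + 3/(-23)))*c = -5*(18/(-7) + 3/(-23))*0 = -5*(18*(-⅐) + 3*(-1/23))*0 = -5*(-18/7 - 3/23)*0 = -5*(-435/161)*0 = (2175/161)*0 = 0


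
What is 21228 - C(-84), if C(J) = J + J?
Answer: 21396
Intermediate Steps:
C(J) = 2*J
21228 - C(-84) = 21228 - 2*(-84) = 21228 - 1*(-168) = 21228 + 168 = 21396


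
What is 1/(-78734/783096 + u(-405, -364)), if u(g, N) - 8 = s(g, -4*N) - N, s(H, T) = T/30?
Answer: 652580/274366031 ≈ 0.0023785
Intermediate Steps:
s(H, T) = T/30 (s(H, T) = T*(1/30) = T/30)
u(g, N) = 8 - 17*N/15 (u(g, N) = 8 + ((-4*N)/30 - N) = 8 + (-2*N/15 - N) = 8 - 17*N/15)
1/(-78734/783096 + u(-405, -364)) = 1/(-78734/783096 + (8 - 17/15*(-364))) = 1/(-78734*1/783096 + (8 + 6188/15)) = 1/(-39367/391548 + 6308/15) = 1/(274366031/652580) = 652580/274366031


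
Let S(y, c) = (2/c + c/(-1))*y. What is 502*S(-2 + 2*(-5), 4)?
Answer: 21084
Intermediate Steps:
S(y, c) = y*(-c + 2/c) (S(y, c) = (2/c + c*(-1))*y = (2/c - c)*y = (-c + 2/c)*y = y*(-c + 2/c))
502*S(-2 + 2*(-5), 4) = 502*((-2 + 2*(-5))*(2 - 1*4²)/4) = 502*((-2 - 10)*(¼)*(2 - 1*16)) = 502*(-12*¼*(2 - 16)) = 502*(-12*¼*(-14)) = 502*42 = 21084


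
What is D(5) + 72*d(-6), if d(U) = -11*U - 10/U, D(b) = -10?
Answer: 4862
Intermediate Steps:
D(5) + 72*d(-6) = -10 + 72*(-11*(-6) - 10/(-6)) = -10 + 72*(66 - 10*(-⅙)) = -10 + 72*(66 + 5/3) = -10 + 72*(203/3) = -10 + 4872 = 4862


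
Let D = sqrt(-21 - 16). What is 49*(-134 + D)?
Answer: -6566 + 49*I*sqrt(37) ≈ -6566.0 + 298.06*I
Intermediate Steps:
D = I*sqrt(37) (D = sqrt(-37) = I*sqrt(37) ≈ 6.0828*I)
49*(-134 + D) = 49*(-134 + I*sqrt(37)) = -6566 + 49*I*sqrt(37)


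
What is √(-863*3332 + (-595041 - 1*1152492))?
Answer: I*√4623049 ≈ 2150.1*I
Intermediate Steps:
√(-863*3332 + (-595041 - 1*1152492)) = √(-2875516 + (-595041 - 1152492)) = √(-2875516 - 1747533) = √(-4623049) = I*√4623049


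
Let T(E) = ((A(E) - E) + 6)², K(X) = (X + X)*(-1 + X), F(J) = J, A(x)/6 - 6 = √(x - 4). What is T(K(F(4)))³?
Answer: 4060425024 + 1815664896*√5 ≈ 8.1204e+9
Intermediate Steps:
A(x) = 36 + 6*√(-4 + x) (A(x) = 36 + 6*√(x - 4) = 36 + 6*√(-4 + x))
K(X) = 2*X*(-1 + X) (K(X) = (2*X)*(-1 + X) = 2*X*(-1 + X))
T(E) = (42 - E + 6*√(-4 + E))² (T(E) = (((36 + 6*√(-4 + E)) - E) + 6)² = ((36 - E + 6*√(-4 + E)) + 6)² = (42 - E + 6*√(-4 + E))²)
T(K(F(4)))³ = ((42 - 2*4*(-1 + 4) + 6*√(-4 + 2*4*(-1 + 4)))²)³ = ((42 - 2*4*3 + 6*√(-4 + 2*4*3))²)³ = ((42 - 1*24 + 6*√(-4 + 24))²)³ = ((42 - 24 + 6*√20)²)³ = ((42 - 24 + 6*(2*√5))²)³ = ((42 - 24 + 12*√5)²)³ = ((18 + 12*√5)²)³ = (18 + 12*√5)⁶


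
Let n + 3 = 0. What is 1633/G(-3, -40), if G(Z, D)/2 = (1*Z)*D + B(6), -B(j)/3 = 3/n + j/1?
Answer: 1633/210 ≈ 7.7762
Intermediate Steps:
n = -3 (n = -3 + 0 = -3)
B(j) = 3 - 3*j (B(j) = -3*(3/(-3) + j/1) = -3*(3*(-⅓) + j*1) = -3*(-1 + j) = 3 - 3*j)
G(Z, D) = -30 + 2*D*Z (G(Z, D) = 2*((1*Z)*D + (3 - 3*6)) = 2*(Z*D + (3 - 18)) = 2*(D*Z - 15) = 2*(-15 + D*Z) = -30 + 2*D*Z)
1633/G(-3, -40) = 1633/(-30 + 2*(-40)*(-3)) = 1633/(-30 + 240) = 1633/210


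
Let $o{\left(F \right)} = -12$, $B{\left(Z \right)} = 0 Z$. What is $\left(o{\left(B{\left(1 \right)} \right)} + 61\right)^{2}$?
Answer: $2401$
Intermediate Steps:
$B{\left(Z \right)} = 0$
$\left(o{\left(B{\left(1 \right)} \right)} + 61\right)^{2} = \left(-12 + 61\right)^{2} = 49^{2} = 2401$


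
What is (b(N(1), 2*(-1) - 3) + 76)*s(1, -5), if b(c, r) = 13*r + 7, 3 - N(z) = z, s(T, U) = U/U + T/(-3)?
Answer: 12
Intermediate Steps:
s(T, U) = 1 - T/3 (s(T, U) = 1 + T*(-⅓) = 1 - T/3)
N(z) = 3 - z
b(c, r) = 7 + 13*r
(b(N(1), 2*(-1) - 3) + 76)*s(1, -5) = ((7 + 13*(2*(-1) - 3)) + 76)*(1 - ⅓*1) = ((7 + 13*(-2 - 3)) + 76)*(1 - ⅓) = ((7 + 13*(-5)) + 76)*(⅔) = ((7 - 65) + 76)*(⅔) = (-58 + 76)*(⅔) = 18*(⅔) = 12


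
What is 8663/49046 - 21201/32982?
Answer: -62841765/134802931 ≈ -0.46618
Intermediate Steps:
8663/49046 - 21201/32982 = 8663*(1/49046) - 21201*1/32982 = 8663/49046 - 7067/10994 = -62841765/134802931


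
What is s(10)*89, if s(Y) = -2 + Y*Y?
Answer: 8722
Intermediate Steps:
s(Y) = -2 + Y²
s(10)*89 = (-2 + 10²)*89 = (-2 + 100)*89 = 98*89 = 8722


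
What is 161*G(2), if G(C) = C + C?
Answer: 644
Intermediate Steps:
G(C) = 2*C
161*G(2) = 161*(2*2) = 161*4 = 644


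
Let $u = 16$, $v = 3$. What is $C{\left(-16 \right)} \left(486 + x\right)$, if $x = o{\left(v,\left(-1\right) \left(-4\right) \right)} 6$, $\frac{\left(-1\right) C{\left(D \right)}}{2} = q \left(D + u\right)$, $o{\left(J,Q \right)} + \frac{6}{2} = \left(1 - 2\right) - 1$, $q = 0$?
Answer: $0$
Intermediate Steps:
$o{\left(J,Q \right)} = -5$ ($o{\left(J,Q \right)} = -3 + \left(\left(1 - 2\right) - 1\right) = -3 - 2 = -5$)
$C{\left(D \right)} = 0$ ($C{\left(D \right)} = - 2 \cdot 0 \left(D + 16\right) = - 2 \cdot 0 \left(16 + D\right) = \left(-2\right) 0 = 0$)
$x = -30$ ($x = \left(-5\right) 6 = -30$)
$C{\left(-16 \right)} \left(486 + x\right) = 0 \left(486 - 30\right) = 0 \cdot 456 = 0$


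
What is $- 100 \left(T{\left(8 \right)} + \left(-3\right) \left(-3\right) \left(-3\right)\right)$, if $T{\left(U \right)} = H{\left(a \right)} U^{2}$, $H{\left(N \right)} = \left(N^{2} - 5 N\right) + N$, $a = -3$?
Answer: $-131700$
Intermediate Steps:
$H{\left(N \right)} = N^{2} - 4 N$
$T{\left(U \right)} = 21 U^{2}$ ($T{\left(U \right)} = - 3 \left(-4 - 3\right) U^{2} = \left(-3\right) \left(-7\right) U^{2} = 21 U^{2}$)
$- 100 \left(T{\left(8 \right)} + \left(-3\right) \left(-3\right) \left(-3\right)\right) = - 100 \left(21 \cdot 8^{2} + \left(-3\right) \left(-3\right) \left(-3\right)\right) = - 100 \left(21 \cdot 64 + 9 \left(-3\right)\right) = - 100 \left(1344 - 27\right) = \left(-100\right) 1317 = -131700$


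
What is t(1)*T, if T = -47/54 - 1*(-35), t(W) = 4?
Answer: 3686/27 ≈ 136.52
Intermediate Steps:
T = 1843/54 (T = -47*1/54 + 35 = -47/54 + 35 = 1843/54 ≈ 34.130)
t(1)*T = 4*(1843/54) = 3686/27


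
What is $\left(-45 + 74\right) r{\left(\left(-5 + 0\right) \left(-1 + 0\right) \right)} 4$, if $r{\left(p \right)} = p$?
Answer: $580$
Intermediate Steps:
$\left(-45 + 74\right) r{\left(\left(-5 + 0\right) \left(-1 + 0\right) \right)} 4 = \left(-45 + 74\right) \left(-5 + 0\right) \left(-1 + 0\right) 4 = 29 \left(-5\right) \left(-1\right) 4 = 29 \cdot 5 \cdot 4 = 29 \cdot 20 = 580$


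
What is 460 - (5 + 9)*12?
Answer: 292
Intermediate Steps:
460 - (5 + 9)*12 = 460 - 14*12 = 460 - 1*168 = 460 - 168 = 292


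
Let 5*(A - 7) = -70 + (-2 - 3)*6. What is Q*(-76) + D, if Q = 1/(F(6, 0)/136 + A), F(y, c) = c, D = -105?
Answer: -1289/13 ≈ -99.154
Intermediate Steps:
A = -13 (A = 7 + (-70 + (-2 - 3)*6)/5 = 7 + (-70 - 5*6)/5 = 7 + (-70 - 30)/5 = 7 + (⅕)*(-100) = 7 - 20 = -13)
Q = -1/13 (Q = 1/(0/136 - 13) = 1/(0*(1/136) - 13) = 1/(0 - 13) = 1/(-13) = -1/13 ≈ -0.076923)
Q*(-76) + D = -1/13*(-76) - 105 = 76/13 - 105 = -1289/13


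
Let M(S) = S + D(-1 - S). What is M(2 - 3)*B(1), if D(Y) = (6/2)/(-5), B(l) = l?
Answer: -8/5 ≈ -1.6000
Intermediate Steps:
D(Y) = -3/5 (D(Y) = (6*(1/2))*(-1/5) = 3*(-1/5) = -3/5)
M(S) = -3/5 + S (M(S) = S - 3/5 = -3/5 + S)
M(2 - 3)*B(1) = (-3/5 + (2 - 3))*1 = (-3/5 - 1)*1 = -8/5*1 = -8/5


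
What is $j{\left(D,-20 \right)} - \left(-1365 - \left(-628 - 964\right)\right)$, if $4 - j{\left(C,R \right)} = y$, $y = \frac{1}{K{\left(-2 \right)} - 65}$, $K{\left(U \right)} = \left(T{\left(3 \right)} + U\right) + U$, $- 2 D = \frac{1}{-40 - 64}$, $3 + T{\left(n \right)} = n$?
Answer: $- \frac{15386}{69} \approx -222.99$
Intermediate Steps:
$T{\left(n \right)} = -3 + n$
$D = \frac{1}{208}$ ($D = - \frac{1}{2 \left(-40 - 64\right)} = - \frac{1}{2 \left(-104\right)} = \left(- \frac{1}{2}\right) \left(- \frac{1}{104}\right) = \frac{1}{208} \approx 0.0048077$)
$K{\left(U \right)} = 2 U$ ($K{\left(U \right)} = \left(\left(-3 + 3\right) + U\right) + U = \left(0 + U\right) + U = U + U = 2 U$)
$y = - \frac{1}{69}$ ($y = \frac{1}{2 \left(-2\right) - 65} = \frac{1}{-4 - 65} = \frac{1}{-69} = - \frac{1}{69} \approx -0.014493$)
$j{\left(C,R \right)} = \frac{277}{69}$ ($j{\left(C,R \right)} = 4 - - \frac{1}{69} = 4 + \frac{1}{69} = \frac{277}{69}$)
$j{\left(D,-20 \right)} - \left(-1365 - \left(-628 - 964\right)\right) = \frac{277}{69} - \left(-1365 - \left(-628 - 964\right)\right) = \frac{277}{69} - \left(-1365 - -1592\right) = \frac{277}{69} - \left(-1365 + 1592\right) = \frac{277}{69} - 227 = - \frac{15386}{69}$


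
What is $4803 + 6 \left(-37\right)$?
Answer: $4581$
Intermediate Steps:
$4803 + 6 \left(-37\right) = 4803 - 222 = 4581$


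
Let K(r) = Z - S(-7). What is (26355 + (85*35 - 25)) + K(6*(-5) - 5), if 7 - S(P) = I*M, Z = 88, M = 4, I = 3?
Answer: 29398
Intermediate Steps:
S(P) = -5 (S(P) = 7 - 3*4 = 7 - 1*12 = 7 - 12 = -5)
K(r) = 93 (K(r) = 88 - 1*(-5) = 88 + 5 = 93)
(26355 + (85*35 - 25)) + K(6*(-5) - 5) = (26355 + (85*35 - 25)) + 93 = (26355 + (2975 - 25)) + 93 = (26355 + 2950) + 93 = 29305 + 93 = 29398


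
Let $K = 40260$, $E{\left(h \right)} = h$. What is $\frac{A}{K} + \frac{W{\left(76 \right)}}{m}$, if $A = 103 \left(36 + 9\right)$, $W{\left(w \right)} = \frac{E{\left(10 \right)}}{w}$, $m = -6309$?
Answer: $\frac{37033429}{321733764} \approx 0.11511$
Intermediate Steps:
$W{\left(w \right)} = \frac{10}{w}$
$A = 4635$ ($A = 103 \cdot 45 = 4635$)
$\frac{A}{K} + \frac{W{\left(76 \right)}}{m} = \frac{4635}{40260} + \frac{10 \cdot \frac{1}{76}}{-6309} = 4635 \cdot \frac{1}{40260} + 10 \cdot \frac{1}{76} \left(- \frac{1}{6309}\right) = \frac{309}{2684} + \frac{5}{38} \left(- \frac{1}{6309}\right) = \frac{309}{2684} - \frac{5}{239742} = \frac{37033429}{321733764}$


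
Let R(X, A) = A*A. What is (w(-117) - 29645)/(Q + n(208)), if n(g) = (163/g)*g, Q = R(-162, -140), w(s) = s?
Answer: -29762/19763 ≈ -1.5059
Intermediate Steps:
R(X, A) = A²
Q = 19600 (Q = (-140)² = 19600)
n(g) = 163
(w(-117) - 29645)/(Q + n(208)) = (-117 - 29645)/(19600 + 163) = -29762/19763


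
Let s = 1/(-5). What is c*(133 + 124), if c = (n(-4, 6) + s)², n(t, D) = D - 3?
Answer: 50372/25 ≈ 2014.9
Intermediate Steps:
n(t, D) = -3 + D
s = -⅕ ≈ -0.20000
c = 196/25 (c = ((-3 + 6) - ⅕)² = (3 - ⅕)² = (14/5)² = 196/25 ≈ 7.8400)
c*(133 + 124) = 196*(133 + 124)/25 = (196/25)*257 = 50372/25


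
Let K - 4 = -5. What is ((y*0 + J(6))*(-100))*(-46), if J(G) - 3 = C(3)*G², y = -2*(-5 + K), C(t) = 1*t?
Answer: 510600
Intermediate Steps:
K = -1 (K = 4 - 5 = -1)
C(t) = t
y = 12 (y = -2*(-5 - 1) = -2*(-6) = 12)
J(G) = 3 + 3*G²
((y*0 + J(6))*(-100))*(-46) = ((12*0 + (3 + 3*6²))*(-100))*(-46) = ((0 + (3 + 3*36))*(-100))*(-46) = ((0 + (3 + 108))*(-100))*(-46) = ((0 + 111)*(-100))*(-46) = (111*(-100))*(-46) = -11100*(-46) = 510600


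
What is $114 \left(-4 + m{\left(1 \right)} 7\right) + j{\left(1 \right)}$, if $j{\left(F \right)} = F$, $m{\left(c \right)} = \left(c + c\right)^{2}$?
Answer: $2737$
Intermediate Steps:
$m{\left(c \right)} = 4 c^{2}$ ($m{\left(c \right)} = \left(2 c\right)^{2} = 4 c^{2}$)
$114 \left(-4 + m{\left(1 \right)} 7\right) + j{\left(1 \right)} = 114 \left(-4 + 4 \cdot 1^{2} \cdot 7\right) + 1 = 114 \left(-4 + 4 \cdot 1 \cdot 7\right) + 1 = 114 \left(-4 + 4 \cdot 7\right) + 1 = 114 \left(-4 + 28\right) + 1 = 114 \cdot 24 + 1 = 2736 + 1 = 2737$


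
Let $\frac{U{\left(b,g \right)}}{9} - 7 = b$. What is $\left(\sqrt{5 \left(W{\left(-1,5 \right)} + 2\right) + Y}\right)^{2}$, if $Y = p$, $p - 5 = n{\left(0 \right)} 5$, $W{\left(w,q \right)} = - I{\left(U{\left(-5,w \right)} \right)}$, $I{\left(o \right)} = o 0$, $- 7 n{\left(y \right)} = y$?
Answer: $15$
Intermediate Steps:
$n{\left(y \right)} = - \frac{y}{7}$
$U{\left(b,g \right)} = 63 + 9 b$
$I{\left(o \right)} = 0$
$W{\left(w,q \right)} = 0$ ($W{\left(w,q \right)} = \left(-1\right) 0 = 0$)
$p = 5$ ($p = 5 + \left(- \frac{1}{7}\right) 0 \cdot 5 = 5 + 0 \cdot 5 = 5 + 0 = 5$)
$Y = 5$
$\left(\sqrt{5 \left(W{\left(-1,5 \right)} + 2\right) + Y}\right)^{2} = \left(\sqrt{5 \left(0 + 2\right) + 5}\right)^{2} = \left(\sqrt{5 \cdot 2 + 5}\right)^{2} = \left(\sqrt{10 + 5}\right)^{2} = \left(\sqrt{15}\right)^{2} = 15$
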